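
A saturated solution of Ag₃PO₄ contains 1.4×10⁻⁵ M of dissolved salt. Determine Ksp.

Ag₃PO₄(s) ⇌ 3 Ag⁺(aq) + PO₄³⁻(aq)
With molar solubility s: [Ag⁺] = 3s, [PO₄³⁻] = s.
Ksp = [Ag⁺]^3[PO₄³⁻] = (3s)^3 · s = 27s^4
Ksp = 27 × (1.4×10⁻⁵)^4 = 1.0×10⁻¹⁸

Ksp = 1.0×10⁻¹⁸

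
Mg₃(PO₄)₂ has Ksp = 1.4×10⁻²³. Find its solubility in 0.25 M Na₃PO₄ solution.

Mg₃(PO₄)₂(s) ⇌ 3 Mg²⁺(aq) + 2 PO₄³⁻(aq)
The solution already contains PO₄³⁻ at 0.25 M. Let s be the molar solubility of Mg₃(PO₄)₂.
[PO₄³⁻] ≈ 0.25 M (common ion dominates); [Mg²⁺] = 3s.
Ksp = [Mg²⁺]^3[PO₄³⁻]^2 = (3s)^3(0.25)^2
(3s)^3 = 1.4×10⁻²³ / (0.25)^2 = 2.2×10⁻²²
s = 2.0×10⁻⁸ M

2.0×10⁻⁸ M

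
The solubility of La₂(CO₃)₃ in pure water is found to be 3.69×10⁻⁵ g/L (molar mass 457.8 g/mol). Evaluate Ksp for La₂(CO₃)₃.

s = (3.69×10⁻⁵ g L⁻¹)/(457.8 g mol⁻¹) = 8.0603×10⁻⁸ M
La₂(CO₃)₃(s) ⇌ 2 La³⁺(aq) + 3 CO₃²⁻(aq)
With molar solubility s: [La³⁺] = 2s, [CO₃²⁻] = 3s.
Ksp = [La³⁺]^2[CO₃²⁻]^3 = (2s)^2 · (3s)^3 = 108s^5
Ksp = 108 × (8.0603×10⁻⁸)^5 = 3.67×10⁻³⁴

Ksp = 3.67×10⁻³⁴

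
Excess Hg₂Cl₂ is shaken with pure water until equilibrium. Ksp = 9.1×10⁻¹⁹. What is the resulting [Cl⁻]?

Hg₂Cl₂(s) ⇌ Hg₂²⁺(aq) + 2 Cl⁻(aq)
With molar solubility s: [Hg₂²⁺] = s, [Cl⁻] = 2s.
Ksp = [Hg₂²⁺][Cl⁻]^2 = s · (2s)^2 = 4s^3 = 9.1×10⁻¹⁹
s = 6.1×10⁻⁷ M
[Cl⁻] = 2s = 1.2×10⁻⁶ M

1.2×10⁻⁶ M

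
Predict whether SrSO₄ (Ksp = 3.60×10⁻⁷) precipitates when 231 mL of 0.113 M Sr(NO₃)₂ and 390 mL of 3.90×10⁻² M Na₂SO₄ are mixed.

Yes

After mixing, V = 231 mL + 390 mL = 621 mL.
[Sr²⁺] = (0.113)(231)/621 = 4.20×10⁻² M
[SO₄²⁻] = (3.90×10⁻²)(390)/621 = 2.45×10⁻² M
Q = [Sr²⁺][SO₄²⁻] = 1.03×10⁻³
Since Q (1.03×10⁻³) exceeds Ksp (3.60×10⁻⁷), SrSO₄ will precipitate.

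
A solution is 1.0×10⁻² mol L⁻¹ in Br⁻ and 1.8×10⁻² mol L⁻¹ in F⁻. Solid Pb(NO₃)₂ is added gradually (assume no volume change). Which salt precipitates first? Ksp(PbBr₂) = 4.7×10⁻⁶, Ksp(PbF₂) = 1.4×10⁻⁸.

The threshold for precipitation is Q = Ksp.
For PbBr₂: [Pb²⁺] = (Ksp/[Br⁻]^2) = 4.7×10⁻² mol L⁻¹
For PbF₂: [Pb²⁺] = (Ksp/[F⁻]^2) = 4.3×10⁻⁵ mol L⁻¹
The smaller threshold [Pb²⁺] is reached first, so PbF₂ precipitates first.

PbF₂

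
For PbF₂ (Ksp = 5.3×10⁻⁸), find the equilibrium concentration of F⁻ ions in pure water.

PbF₂(s) ⇌ Pb²⁺(aq) + 2 F⁻(aq)
If s mol/L of PbF₂ dissolves, [Pb²⁺] = s and [F⁻] = 2s.
Ksp = [Pb²⁺][F⁻]^2 = s · (2s)^2 = 4s^3 = 5.3×10⁻⁸
s = 2.4×10⁻³ mol/L
[F⁻] = 2s = 4.7×10⁻³ mol/L

4.7×10⁻³ M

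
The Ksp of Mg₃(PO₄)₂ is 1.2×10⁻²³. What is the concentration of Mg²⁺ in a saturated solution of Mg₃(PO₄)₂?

Mg₃(PO₄)₂(s) ⇌ 3 Mg²⁺(aq) + 2 PO₄³⁻(aq)
Let s be the molar solubility. Then [Mg²⁺] = 3s and [PO₄³⁻] = 2s.
Ksp = [Mg²⁺]^3[PO₄³⁻]^2 = (3s)^3 · (2s)^2 = 108s^5 = 1.2×10⁻²³
s = 1.0×10⁻⁵ mol L⁻¹
[Mg²⁺] = 3s = 3.1×10⁻⁵ mol L⁻¹

3.1×10⁻⁵ M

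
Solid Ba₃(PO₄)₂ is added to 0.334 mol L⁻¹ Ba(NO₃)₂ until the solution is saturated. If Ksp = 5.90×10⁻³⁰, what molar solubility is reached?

6.29×10⁻¹⁵ M

Ba₃(PO₄)₂(s) ⇌ 3 Ba²⁺(aq) + 2 PO₄³⁻(aq)
The solution already contains Ba²⁺ at 0.334 mol L⁻¹. Let s be the molar solubility of Ba₃(PO₄)₂.
[Ba²⁺] ≈ 0.334 mol L⁻¹ (common ion dominates); [PO₄³⁻] = 2s.
Ksp = [Ba²⁺]^3[PO₄³⁻]^2 = (0.334)^3(2s)^2
(2s)^2 = 5.90×10⁻³⁰ / (0.334)^3 = 1.58×10⁻²⁸
s = 6.29×10⁻¹⁵ mol L⁻¹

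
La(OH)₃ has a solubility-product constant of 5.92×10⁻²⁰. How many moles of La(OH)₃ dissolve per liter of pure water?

La(OH)₃(s) ⇌ La³⁺(aq) + 3 OH⁻(aq)
For each mole of La(OH)₃ that dissolves per liter, [La³⁺] = s and [OH⁻] = 3s; let s denote this solubility.
Ksp = [La³⁺][OH⁻]^3 = s · (3s)^3 = 27s^4
27s^4 = 5.92×10⁻²⁰  ⇒  s^4 = 2.19×10⁻²¹
Taking the 4th root, s = 6.84×10⁻⁶ M.

6.84×10⁻⁶ M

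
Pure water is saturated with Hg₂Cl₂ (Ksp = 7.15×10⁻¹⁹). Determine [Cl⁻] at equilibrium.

1.13×10⁻⁶ M

Hg₂Cl₂(s) ⇌ Hg₂²⁺(aq) + 2 Cl⁻(aq)
Call the molar solubility s, so that [Hg₂²⁺] = s and [Cl⁻] = 2s.
Ksp = [Hg₂²⁺][Cl⁻]^2 = s · (2s)^2 = 4s^3 = 7.15×10⁻¹⁹
s = 5.63×10⁻⁷ mol L⁻¹
[Cl⁻] = 2s = 1.13×10⁻⁶ mol L⁻¹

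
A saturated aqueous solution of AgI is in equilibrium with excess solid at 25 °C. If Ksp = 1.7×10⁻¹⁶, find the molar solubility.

AgI(s) ⇌ Ag⁺(aq) + I⁻(aq)
With molar solubility s: [Ag⁺] = s, [I⁻] = s.
Ksp = [Ag⁺][I⁻] = s · s = s^2
s^2 = 1.7×10⁻¹⁶
s = (1.7×10⁻¹⁶)^(1/2) = 1.3×10⁻⁸ mol L⁻¹

1.3×10⁻⁸ M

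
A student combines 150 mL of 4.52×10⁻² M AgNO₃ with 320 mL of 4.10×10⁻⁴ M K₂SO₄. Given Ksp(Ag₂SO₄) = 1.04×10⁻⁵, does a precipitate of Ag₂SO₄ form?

The combined volume is 470 mL.
[Ag⁺] = (4.52×10⁻²)(150)/470 = 1.44×10⁻² M
[SO₄²⁻] = (4.10×10⁻⁴)(320)/470 = 2.79×10⁻⁴ M
Q = [Ag⁺]^2[SO₄²⁻] = 5.81×10⁻⁸
Q = 5.81×10⁻⁸ < Ksp = 1.04×10⁻⁵, so the solution is unsaturated and no precipitate forms.

No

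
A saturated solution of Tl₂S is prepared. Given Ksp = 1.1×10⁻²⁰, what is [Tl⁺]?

2.8×10⁻⁷ M

Tl₂S(s) ⇌ 2 Tl⁺(aq) + S²⁻(aq)
If s mol/L of Tl₂S dissolves, [Tl⁺] = 2s and [S²⁻] = s.
Ksp = [Tl⁺]^2[S²⁻] = (2s)^2 · s = 4s^3 = 1.1×10⁻²⁰
s = 1.4×10⁻⁷ mol L⁻¹
[Tl⁺] = 2s = 2.8×10⁻⁷ mol L⁻¹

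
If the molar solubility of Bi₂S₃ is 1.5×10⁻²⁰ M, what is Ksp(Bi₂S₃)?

Ksp = 8.2×10⁻⁹⁸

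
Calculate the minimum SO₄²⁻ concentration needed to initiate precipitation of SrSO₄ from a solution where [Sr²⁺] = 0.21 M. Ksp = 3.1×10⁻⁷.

1.5×10⁻⁶ M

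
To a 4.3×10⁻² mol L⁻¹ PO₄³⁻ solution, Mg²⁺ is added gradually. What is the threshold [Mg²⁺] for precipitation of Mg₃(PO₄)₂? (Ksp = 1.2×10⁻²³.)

Each salt precipitates once Q = Ksp for that salt.
Mg₃(PO₄)₂(s) ⇌ 3 Mg²⁺(aq) + 2 PO₄³⁻(aq)
Ksp = [Mg²⁺]^3[PO₄³⁻]^2 = [Mg²⁺]^3(4.3×10⁻²)^2
[Mg²⁺]^3 = 1.2×10⁻²³ / (4.3×10⁻²)^2 = 6.5×10⁻²¹
[Mg²⁺] = 1.9×10⁻⁷ mol L⁻¹

1.9×10⁻⁷ M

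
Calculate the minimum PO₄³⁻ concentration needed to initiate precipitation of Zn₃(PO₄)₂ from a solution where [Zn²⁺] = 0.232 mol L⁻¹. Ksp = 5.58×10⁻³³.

6.68×10⁻¹⁶ M

Precipitation of each salt begins when its ion product equals Ksp.
Zn₃(PO₄)₂(s) ⇌ 3 Zn²⁺(aq) + 2 PO₄³⁻(aq)
Ksp = [Zn²⁺]^3[PO₄³⁻]^2 = [PO₄³⁻]^2(0.232)^3
[PO₄³⁻]^2 = 5.58×10⁻³³ / (0.232)^3 = 4.47×10⁻³¹
[PO₄³⁻] = 6.68×10⁻¹⁶ mol L⁻¹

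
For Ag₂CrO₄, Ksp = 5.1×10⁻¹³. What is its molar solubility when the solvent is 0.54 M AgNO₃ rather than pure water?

1.7×10⁻¹² M

Ag₂CrO₄(s) ⇌ 2 Ag⁺(aq) + CrO₄²⁻(aq)
Ag⁺ is already present at 0.54 M. If s mol/L of Ag₂CrO₄ dissolves, [CrO₄²⁻] = s while [Ag⁺] ≈ 0.54 M.
Ksp = [Ag⁺]^2[CrO₄²⁻] = (0.54)^2s
s = 5.1×10⁻¹³ / (0.54)^2 = 1.7×10⁻¹²
s = 1.7×10⁻¹² M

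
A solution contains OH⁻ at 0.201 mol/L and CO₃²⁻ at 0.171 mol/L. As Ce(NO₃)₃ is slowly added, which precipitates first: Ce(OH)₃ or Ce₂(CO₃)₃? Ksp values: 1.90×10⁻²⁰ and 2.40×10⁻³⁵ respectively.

Ce(OH)₃

Each salt precipitates once Q = Ksp for that salt.
For Ce(OH)₃: [Ce³⁺] = (Ksp/[OH⁻]^3) = 2.34×10⁻¹⁸ mol/L
For Ce₂(CO₃)₃: [Ce³⁺] = (Ksp/[CO₃²⁻]^3)^(1/2) = 6.93×10⁻¹⁷ mol/L
Ce(OH)₃ requires the lower [Ce³⁺], so it precipitates first.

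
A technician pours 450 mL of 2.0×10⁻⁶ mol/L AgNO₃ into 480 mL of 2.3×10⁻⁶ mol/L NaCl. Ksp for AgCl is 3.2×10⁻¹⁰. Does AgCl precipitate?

After mixing, V = 450 mL + 480 mL = 930 mL.
[Ag⁺] = (2.0×10⁻⁶)(450)/930 = 9.7×10⁻⁷ mol/L
[Cl⁻] = (2.3×10⁻⁶)(480)/930 = 1.2×10⁻⁶ mol/L
Q = [Ag⁺][Cl⁻] = 1.1×10⁻¹²
Q = 1.1×10⁻¹² < Ksp = 3.2×10⁻¹⁰, so the solution is unsaturated and no precipitate forms.

No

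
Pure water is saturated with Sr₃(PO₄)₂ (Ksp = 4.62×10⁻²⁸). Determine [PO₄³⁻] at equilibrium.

Sr₃(PO₄)₂(s) ⇌ 3 Sr²⁺(aq) + 2 PO₄³⁻(aq)
Let s be the molar solubility. Then [Sr²⁺] = 3s and [PO₄³⁻] = 2s.
Ksp = [Sr²⁺]^3[PO₄³⁻]^2 = (3s)^3 · (2s)^2 = 108s^5 = 4.62×10⁻²⁸
s = 1.34×10⁻⁶ mol/L
[PO₄³⁻] = 2s = 2.67×10⁻⁶ mol/L

2.67×10⁻⁶ M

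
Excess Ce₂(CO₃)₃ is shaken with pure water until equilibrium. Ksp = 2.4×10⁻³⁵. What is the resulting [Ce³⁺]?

9.3×10⁻⁸ M

Ce₂(CO₃)₃(s) ⇌ 2 Ce³⁺(aq) + 3 CO₃²⁻(aq)
Call the molar solubility s, so that [Ce³⁺] = 2s and [CO₃²⁻] = 3s.
Ksp = [Ce³⁺]^2[CO₃²⁻]^3 = (2s)^2 · (3s)^3 = 108s^5 = 2.4×10⁻³⁵
s = 4.7×10⁻⁸ mol L⁻¹
[Ce³⁺] = 2s = 9.3×10⁻⁸ mol L⁻¹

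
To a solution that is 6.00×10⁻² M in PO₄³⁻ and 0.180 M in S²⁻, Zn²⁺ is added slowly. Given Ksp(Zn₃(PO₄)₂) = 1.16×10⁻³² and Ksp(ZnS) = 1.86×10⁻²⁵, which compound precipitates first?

Precipitation of each salt begins when its ion product equals Ksp.
For Zn₃(PO₄)₂: [Zn²⁺] = (Ksp/[PO₄³⁻]^2)^(1/3) = 1.48×10⁻¹⁰ M
For ZnS: [Zn²⁺] = (Ksp/[S²⁻]) = 1.03×10⁻²⁴ M
Since ZnS needs less Zn²⁺ to reach saturation, it precipitates first.

ZnS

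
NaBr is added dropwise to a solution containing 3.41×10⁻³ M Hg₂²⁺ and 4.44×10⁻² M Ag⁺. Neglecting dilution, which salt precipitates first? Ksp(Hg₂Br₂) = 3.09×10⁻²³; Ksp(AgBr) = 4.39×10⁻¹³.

AgBr

Precipitation begins when Q = Ksp.
For Hg₂Br₂: [Br⁻] = (Ksp/[Hg₂²⁺])^(1/2) = 9.52×10⁻¹¹ M
For AgBr: [Br⁻] = (Ksp/[Ag⁺]) = 9.89×10⁻¹² M
The smaller threshold [Br⁻] is reached first, so AgBr precipitates first.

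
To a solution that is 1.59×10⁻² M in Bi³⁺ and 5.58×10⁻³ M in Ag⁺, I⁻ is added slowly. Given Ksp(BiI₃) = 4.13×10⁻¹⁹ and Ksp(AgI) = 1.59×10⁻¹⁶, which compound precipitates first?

Precipitation begins when Q = Ksp.
For BiI₃: [I⁻] = (Ksp/[Bi³⁺])^(1/3) = 2.96×10⁻⁶ M
For AgI: [I⁻] = (Ksp/[Ag⁺]) = 2.85×10⁻¹⁴ M
AgI requires the lower [I⁻], so it precipitates first.

AgI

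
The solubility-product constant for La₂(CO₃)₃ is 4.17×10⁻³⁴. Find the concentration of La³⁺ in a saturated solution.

1.65×10⁻⁷ M

La₂(CO₃)₃(s) ⇌ 2 La³⁺(aq) + 3 CO₃²⁻(aq)
If s mol/L of La₂(CO₃)₃ dissolves, [La³⁺] = 2s and [CO₃²⁻] = 3s.
Ksp = [La³⁺]^2[CO₃²⁻]^3 = (2s)^2 · (3s)^3 = 108s^5 = 4.17×10⁻³⁴
s = 8.27×10⁻⁸ mol/L
[La³⁺] = 2s = 1.65×10⁻⁷ mol/L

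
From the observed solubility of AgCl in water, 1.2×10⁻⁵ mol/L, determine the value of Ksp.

Ksp = 1.4×10⁻¹⁰

AgCl(s) ⇌ Ag⁺(aq) + Cl⁻(aq)
Call the molar solubility s, so that [Ag⁺] = s and [Cl⁻] = s.
Ksp = [Ag⁺][Cl⁻] = s · s = s^2
Ksp = (1.2×10⁻⁵)^2 = 1.4×10⁻¹⁰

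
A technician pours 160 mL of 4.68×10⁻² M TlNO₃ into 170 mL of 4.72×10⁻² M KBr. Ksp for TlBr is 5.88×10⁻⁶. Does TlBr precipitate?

After mixing, V = 160 mL + 170 mL = 330 mL.
[Tl⁺] = (4.68×10⁻²)(160)/330 = 2.27×10⁻² M
[Br⁻] = (4.72×10⁻²)(170)/330 = 2.43×10⁻² M
Q = [Tl⁺][Br⁻] = 5.52×10⁻⁴
Because Q > Ksp (5.52×10⁻⁴ vs 5.88×10⁻⁶), a precipitate of TlBr forms.

Yes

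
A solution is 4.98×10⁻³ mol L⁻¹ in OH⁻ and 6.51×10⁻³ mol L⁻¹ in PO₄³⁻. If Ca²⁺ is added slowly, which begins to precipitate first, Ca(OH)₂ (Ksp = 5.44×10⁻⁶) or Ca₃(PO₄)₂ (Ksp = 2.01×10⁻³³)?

Ca₃(PO₄)₂

Each salt precipitates once Q = Ksp for that salt.
For Ca(OH)₂: [Ca²⁺] = (Ksp/[OH⁻]^2) = 0.219 mol L⁻¹
For Ca₃(PO₄)₂: [Ca²⁺] = (Ksp/[PO₄³⁻]^2)^(1/3) = 3.62×10⁻¹⁰ mol L⁻¹
Since Ca₃(PO₄)₂ needs less Ca²⁺ to reach saturation, it precipitates first.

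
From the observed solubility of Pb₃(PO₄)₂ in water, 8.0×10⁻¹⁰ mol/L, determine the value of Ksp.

Pb₃(PO₄)₂(s) ⇌ 3 Pb²⁺(aq) + 2 PO₄³⁻(aq)
Let s be the molar solubility. Then [Pb²⁺] = 3s and [PO₄³⁻] = 2s.
Ksp = [Pb²⁺]^3[PO₄³⁻]^2 = (3s)^3 · (2s)^2 = 108s^5
Ksp = 108 × (8.0×10⁻¹⁰)^5 = 3.5×10⁻⁴⁴

Ksp = 3.5×10⁻⁴⁴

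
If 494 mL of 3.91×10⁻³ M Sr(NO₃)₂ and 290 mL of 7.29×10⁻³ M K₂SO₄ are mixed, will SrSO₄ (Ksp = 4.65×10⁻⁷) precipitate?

After mixing, V = 494 mL + 290 mL = 784 mL.
[Sr²⁺] = (3.91×10⁻³)(494)/784 = 2.46×10⁻³ M
[SO₄²⁻] = (7.29×10⁻³)(290)/784 = 2.70×10⁻³ M
Q = [Sr²⁺][SO₄²⁻] = 6.64×10⁻⁶
Because Q > Ksp (6.64×10⁻⁶ vs 4.65×10⁻⁷), a precipitate of SrSO₄ forms.

Yes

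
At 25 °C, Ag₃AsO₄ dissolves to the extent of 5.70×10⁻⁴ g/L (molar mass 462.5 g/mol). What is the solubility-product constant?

s = (5.70×10⁻⁴ g L⁻¹)/(462.5 g mol⁻¹) = 1.2324×10⁻⁶ M
Ag₃AsO₄(s) ⇌ 3 Ag⁺(aq) + AsO₄³⁻(aq)
Let s be the molar solubility. Then [Ag⁺] = 3s and [AsO₄³⁻] = s.
Ksp = [Ag⁺]^3[AsO₄³⁻] = (3s)^3 · s = 27s^4
Ksp = 27 × (1.2324×10⁻⁶)^4 = 6.23×10⁻²³

Ksp = 6.23×10⁻²³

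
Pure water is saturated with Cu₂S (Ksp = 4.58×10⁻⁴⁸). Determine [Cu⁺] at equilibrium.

2.09×10⁻¹⁶ M

Cu₂S(s) ⇌ 2 Cu⁺(aq) + S²⁻(aq)
Call the molar solubility s, so that [Cu⁺] = 2s and [S²⁻] = s.
Ksp = [Cu⁺]^2[S²⁻] = (2s)^2 · s = 4s^3 = 4.58×10⁻⁴⁸
s = 1.05×10⁻¹⁶ mol/L
[Cu⁺] = 2s = 2.09×10⁻¹⁶ mol/L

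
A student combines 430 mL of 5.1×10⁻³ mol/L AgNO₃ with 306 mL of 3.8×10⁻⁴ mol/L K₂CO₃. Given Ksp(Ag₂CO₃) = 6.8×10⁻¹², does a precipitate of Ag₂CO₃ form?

After mixing, V = 430 mL + 306 mL = 736 mL.
[Ag⁺] = (5.1×10⁻³)(430)/736 = 3.0×10⁻³ mol/L
[CO₃²⁻] = (3.8×10⁻⁴)(306)/736 = 1.6×10⁻⁴ mol/L
Q = [Ag⁺]^2[CO₃²⁻] = 1.4×10⁻⁹
Q = 1.4×10⁻⁹ > Ksp = 6.8×10⁻¹², so the solution is supersaturated and Ag₂CO₃ precipitates.

Yes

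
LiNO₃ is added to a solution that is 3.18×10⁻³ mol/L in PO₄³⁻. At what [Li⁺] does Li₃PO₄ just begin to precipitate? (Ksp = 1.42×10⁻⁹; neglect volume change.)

7.64×10⁻³ M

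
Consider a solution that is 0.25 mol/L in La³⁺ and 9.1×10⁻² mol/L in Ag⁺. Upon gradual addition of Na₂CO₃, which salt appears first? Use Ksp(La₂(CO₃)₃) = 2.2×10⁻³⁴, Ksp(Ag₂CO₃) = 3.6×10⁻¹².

La₂(CO₃)₃

Precipitation begins when Q = Ksp.
For La₂(CO₃)₃: [CO₃²⁻] = (Ksp/[La³⁺]^2)^(1/3) = 1.5×10⁻¹¹ mol/L
For Ag₂CO₃: [CO₃²⁻] = (Ksp/[Ag⁺]^2) = 4.3×10⁻¹⁰ mol/L
La₂(CO₃)₃ requires the lower [CO₃²⁻], so it precipitates first.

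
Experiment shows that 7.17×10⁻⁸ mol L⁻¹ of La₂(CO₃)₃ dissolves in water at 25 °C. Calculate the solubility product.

La₂(CO₃)₃(s) ⇌ 2 La³⁺(aq) + 3 CO₃²⁻(aq)
With molar solubility s: [La³⁺] = 2s, [CO₃²⁻] = 3s.
Ksp = [La³⁺]^2[CO₃²⁻]^3 = (2s)^2 · (3s)^3 = 108s^5
Ksp = 108 × (7.17×10⁻⁸)^5 = 2.05×10⁻³⁴

Ksp = 2.05×10⁻³⁴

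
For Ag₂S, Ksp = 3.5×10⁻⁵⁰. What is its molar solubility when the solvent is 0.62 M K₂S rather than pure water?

Ag₂S(s) ⇌ 2 Ag⁺(aq) + S²⁻(aq)
The solution already contains S²⁻ at 0.62 M. Let s be the molar solubility of Ag₂S.
[S²⁻] ≈ 0.62 M (common ion dominates); [Ag⁺] = 2s.
Ksp = [Ag⁺]^2[S²⁻] = (2s)^2(0.62)
(2s)^2 = 3.5×10⁻⁵⁰ / (0.62) = 5.6×10⁻⁵⁰
s = 1.2×10⁻²⁵ M

1.2×10⁻²⁵ M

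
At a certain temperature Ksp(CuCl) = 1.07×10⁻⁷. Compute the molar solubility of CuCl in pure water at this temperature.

CuCl(s) ⇌ Cu⁺(aq) + Cl⁻(aq)
If s mol/L of CuCl dissolves, [Cu⁺] = s and [Cl⁻] = s.
Ksp = [Cu⁺][Cl⁻] = s · s = s^2
s^2 = 1.07×10⁻⁷
s = 3.27×10⁻⁴ mol/L

3.27×10⁻⁴ M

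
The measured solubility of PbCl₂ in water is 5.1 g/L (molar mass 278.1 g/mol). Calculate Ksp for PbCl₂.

Convert to molarity: s = 5.1 / 278.1 = 1.834×10⁻² mol/L
PbCl₂(s) ⇌ Pb²⁺(aq) + 2 Cl⁻(aq)
With molar solubility s: [Pb²⁺] = s, [Cl⁻] = 2s.
Ksp = [Pb²⁺][Cl⁻]^2 = s · (2s)^2 = 4s^3
Ksp = 4 × (1.834×10⁻²)^3 = 2.5×10⁻⁵

Ksp = 2.5×10⁻⁵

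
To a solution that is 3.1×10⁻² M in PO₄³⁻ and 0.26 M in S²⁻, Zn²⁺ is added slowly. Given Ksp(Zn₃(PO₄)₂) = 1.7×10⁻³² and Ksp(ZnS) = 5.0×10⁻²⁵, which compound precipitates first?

ZnS

Precipitation of each salt begins when its ion product equals Ksp.
For Zn₃(PO₄)₂: [Zn²⁺] = (Ksp/[PO₄³⁻]^2)^(1/3) = 2.6×10⁻¹⁰ M
For ZnS: [Zn²⁺] = (Ksp/[S²⁻]) = 1.9×10⁻²⁴ M
Since ZnS needs less Zn²⁺ to reach saturation, it precipitates first.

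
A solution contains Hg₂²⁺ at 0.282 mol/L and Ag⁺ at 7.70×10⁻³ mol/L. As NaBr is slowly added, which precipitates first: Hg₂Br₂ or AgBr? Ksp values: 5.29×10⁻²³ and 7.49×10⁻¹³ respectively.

Precipitation begins when Q = Ksp.
For Hg₂Br₂: [Br⁻] = (Ksp/[Hg₂²⁺])^(1/2) = 1.37×10⁻¹¹ mol/L
For AgBr: [Br⁻] = (Ksp/[Ag⁺]) = 9.73×10⁻¹¹ mol/L
The smaller threshold [Br⁻] is reached first, so Hg₂Br₂ precipitates first.

Hg₂Br₂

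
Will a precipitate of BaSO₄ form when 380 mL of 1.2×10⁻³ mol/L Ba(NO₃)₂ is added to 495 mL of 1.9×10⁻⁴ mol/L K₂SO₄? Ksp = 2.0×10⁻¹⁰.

Yes

Total volume after mixing = 380 + 495 = 875 mL.
[Ba²⁺] = (1.2×10⁻³)(380)/875 = 5.2×10⁻⁴ mol/L
[SO₄²⁻] = (1.9×10⁻⁴)(495)/875 = 1.1×10⁻⁴ mol/L
Q = [Ba²⁺][SO₄²⁻] = 5.6×10⁻⁸
Because Q > Ksp (5.6×10⁻⁸ vs 2.0×10⁻¹⁰), a precipitate of BaSO₄ forms.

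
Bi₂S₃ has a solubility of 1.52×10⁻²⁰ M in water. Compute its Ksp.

Bi₂S₃(s) ⇌ 2 Bi³⁺(aq) + 3 S²⁻(aq)
Let s be the molar solubility. Then [Bi³⁺] = 2s and [S²⁻] = 3s.
Ksp = [Bi³⁺]^2[S²⁻]^3 = (2s)^2 · (3s)^3 = 108s^5
Ksp = 108 × (1.52×10⁻²⁰)^5 = 8.76×10⁻⁹⁸

Ksp = 8.76×10⁻⁹⁸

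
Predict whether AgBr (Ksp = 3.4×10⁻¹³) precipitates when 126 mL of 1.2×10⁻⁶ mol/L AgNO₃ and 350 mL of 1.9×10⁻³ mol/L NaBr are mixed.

Yes

The combined volume is 476 mL.
[Ag⁺] = (1.2×10⁻⁶)(126)/476 = 3.2×10⁻⁷ mol/L
[Br⁻] = (1.9×10⁻³)(350)/476 = 1.4×10⁻³ mol/L
Q = [Ag⁺][Br⁻] = 4.4×10⁻¹⁰
Because Q > Ksp (4.4×10⁻¹⁰ vs 3.4×10⁻¹³), a precipitate of AgBr forms.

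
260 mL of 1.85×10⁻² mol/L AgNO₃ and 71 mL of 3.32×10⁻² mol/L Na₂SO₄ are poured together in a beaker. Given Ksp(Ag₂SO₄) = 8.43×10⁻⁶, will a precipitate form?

No

The combined volume is 331 mL.
[Ag⁺] = (1.85×10⁻²)(260)/331 = 1.45×10⁻² mol/L
[SO₄²⁻] = (3.32×10⁻²)(71)/331 = 7.12×10⁻³ mol/L
Q = [Ag⁺]^2[SO₄²⁻] = 1.50×10⁻⁶
Q = 1.50×10⁻⁶ < Ksp = 8.43×10⁻⁶, so the solution is unsaturated and no precipitate forms.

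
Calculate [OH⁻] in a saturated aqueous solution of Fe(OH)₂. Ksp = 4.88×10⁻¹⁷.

4.60×10⁻⁶ M

Fe(OH)₂(s) ⇌ Fe²⁺(aq) + 2 OH⁻(aq)
For each mole of Fe(OH)₂ that dissolves per liter, [Fe²⁺] = s and [OH⁻] = 2s; let s denote this solubility.
Ksp = [Fe²⁺][OH⁻]^2 = s · (2s)^2 = 4s^3 = 4.88×10⁻¹⁷
s = 2.30×10⁻⁶ M
[OH⁻] = 2s = 4.60×10⁻⁶ M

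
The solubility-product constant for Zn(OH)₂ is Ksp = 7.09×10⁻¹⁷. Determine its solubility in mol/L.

2.61×10⁻⁶ M

Zn(OH)₂(s) ⇌ Zn²⁺(aq) + 2 OH⁻(aq)
Call the molar solubility s, so that [Zn²⁺] = s and [OH⁻] = 2s.
Ksp = [Zn²⁺][OH⁻]^2 = s · (2s)^2 = 4s^3
4s^3 = 7.09×10⁻¹⁷  ⇒  s^3 = 1.77×10⁻¹⁷
s = 2.61×10⁻⁶ M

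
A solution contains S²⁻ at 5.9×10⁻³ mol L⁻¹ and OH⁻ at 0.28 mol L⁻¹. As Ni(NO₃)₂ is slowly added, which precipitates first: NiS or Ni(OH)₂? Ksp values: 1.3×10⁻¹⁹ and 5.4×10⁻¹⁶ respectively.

NiS

The threshold for precipitation is Q = Ksp.
For NiS: [Ni²⁺] = (Ksp/[S²⁻]) = 2.2×10⁻¹⁷ mol L⁻¹
For Ni(OH)₂: [Ni²⁺] = (Ksp/[OH⁻]^2) = 6.9×10⁻¹⁵ mol L⁻¹
NiS requires the lower [Ni²⁺], so it precipitates first.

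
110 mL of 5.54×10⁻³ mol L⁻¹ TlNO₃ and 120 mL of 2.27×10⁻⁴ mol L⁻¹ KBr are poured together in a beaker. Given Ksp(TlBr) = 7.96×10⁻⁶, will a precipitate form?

No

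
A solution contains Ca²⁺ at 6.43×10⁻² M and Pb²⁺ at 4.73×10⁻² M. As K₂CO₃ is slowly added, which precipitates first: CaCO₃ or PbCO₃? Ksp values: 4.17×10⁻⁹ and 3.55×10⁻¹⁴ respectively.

PbCO₃

Precipitation begins when Q = Ksp.
For CaCO₃: [CO₃²⁻] = (Ksp/[Ca²⁺]) = 6.49×10⁻⁸ M
For PbCO₃: [CO₃²⁻] = (Ksp/[Pb²⁺]) = 7.51×10⁻¹³ M
PbCO₃ requires the lower [CO₃²⁻], so it precipitates first.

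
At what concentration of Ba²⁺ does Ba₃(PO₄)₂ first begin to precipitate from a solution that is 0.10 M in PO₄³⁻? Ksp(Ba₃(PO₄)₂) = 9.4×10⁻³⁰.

9.8×10⁻¹⁰ M

Precipitation of each salt begins when its ion product equals Ksp.
Ba₃(PO₄)₂(s) ⇌ 3 Ba²⁺(aq) + 2 PO₄³⁻(aq)
Ksp = [Ba²⁺]^3[PO₄³⁻]^2 = [Ba²⁺]^3(0.10)^2
[Ba²⁺]^3 = 9.4×10⁻³⁰ / (0.10)^2 = 9.4×10⁻²⁸
[Ba²⁺] = 9.8×10⁻¹⁰ M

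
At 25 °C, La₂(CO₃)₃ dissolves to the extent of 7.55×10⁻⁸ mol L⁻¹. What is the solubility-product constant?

La₂(CO₃)₃(s) ⇌ 2 La³⁺(aq) + 3 CO₃²⁻(aq)
With molar solubility s: [La³⁺] = 2s, [CO₃²⁻] = 3s.
Ksp = [La³⁺]^2[CO₃²⁻]^3 = (2s)^2 · (3s)^3 = 108s^5
Ksp = 108 × (7.55×10⁻⁸)^5 = 2.65×10⁻³⁴

Ksp = 2.65×10⁻³⁴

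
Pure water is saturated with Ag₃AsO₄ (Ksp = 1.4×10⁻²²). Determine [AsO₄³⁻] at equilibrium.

1.5×10⁻⁶ M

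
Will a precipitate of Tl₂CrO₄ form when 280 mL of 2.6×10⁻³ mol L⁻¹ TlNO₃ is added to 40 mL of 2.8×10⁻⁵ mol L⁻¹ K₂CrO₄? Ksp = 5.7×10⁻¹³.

Yes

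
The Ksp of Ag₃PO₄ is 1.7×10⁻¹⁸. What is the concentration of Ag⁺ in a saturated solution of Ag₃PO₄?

4.8×10⁻⁵ M

Ag₃PO₄(s) ⇌ 3 Ag⁺(aq) + PO₄³⁻(aq)
Let s be the molar solubility. Then [Ag⁺] = 3s and [PO₄³⁻] = s.
Ksp = [Ag⁺]^3[PO₄³⁻] = (3s)^3 · s = 27s^4 = 1.7×10⁻¹⁸
s = 1.6×10⁻⁵ M
[Ag⁺] = 3s = 4.8×10⁻⁵ M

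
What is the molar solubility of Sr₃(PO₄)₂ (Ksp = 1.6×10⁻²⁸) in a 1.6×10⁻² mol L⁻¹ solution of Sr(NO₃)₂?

Sr₃(PO₄)₂(s) ⇌ 3 Sr²⁺(aq) + 2 PO₄³⁻(aq)
With Sr²⁺ already at 1.6×10⁻² mol L⁻¹ and s small, take [Sr²⁺] ≈ 1.6×10⁻² mol L⁻¹ and [PO₄³⁻] = 2s.
Ksp = [Sr²⁺]^3[PO₄³⁻]^2 = (1.6×10⁻²)^3(2s)^2
(2s)^2 = 1.6×10⁻²⁸ / (1.6×10⁻²)^3 = 3.9×10⁻²³
s = 3.1×10⁻¹² mol L⁻¹

3.1×10⁻¹² M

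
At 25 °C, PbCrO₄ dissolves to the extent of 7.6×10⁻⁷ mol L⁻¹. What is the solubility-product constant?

Ksp = 5.8×10⁻¹³

PbCrO₄(s) ⇌ Pb²⁺(aq) + CrO₄²⁻(aq)
Let s be the molar solubility. Then [Pb²⁺] = s and [CrO₄²⁻] = s.
Ksp = [Pb²⁺][CrO₄²⁻] = s · s = s^2
Ksp = (7.6×10⁻⁷)^2 = 5.8×10⁻¹³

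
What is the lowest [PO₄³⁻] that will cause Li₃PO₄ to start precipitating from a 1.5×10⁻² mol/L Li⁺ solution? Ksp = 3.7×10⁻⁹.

1.1×10⁻³ M

Precipitation of each salt begins when its ion product equals Ksp.
Li₃PO₄(s) ⇌ 3 Li⁺(aq) + PO₄³⁻(aq)
Ksp = [Li⁺]^3[PO₄³⁻] = [PO₄³⁻](1.5×10⁻²)^3
[PO₄³⁻] = 3.7×10⁻⁹ / (1.5×10⁻²)^3 = 1.1×10⁻³
[PO₄³⁻] = 1.1×10⁻³ mol/L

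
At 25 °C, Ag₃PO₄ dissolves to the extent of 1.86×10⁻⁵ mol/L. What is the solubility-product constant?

Ksp = 3.23×10⁻¹⁸

Ag₃PO₄(s) ⇌ 3 Ag⁺(aq) + PO₄³⁻(aq)
For each mole of Ag₃PO₄ that dissolves per liter, [Ag⁺] = 3s and [PO₄³⁻] = s; let s denote this solubility.
Ksp = [Ag⁺]^3[PO₄³⁻] = (3s)^3 · s = 27s^4
Ksp = 27 × (1.86×10⁻⁵)^4 = 3.23×10⁻¹⁸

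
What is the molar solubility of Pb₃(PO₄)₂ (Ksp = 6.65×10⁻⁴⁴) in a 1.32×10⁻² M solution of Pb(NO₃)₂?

8.50×10⁻²⁰ M

Pb₃(PO₄)₂(s) ⇌ 3 Pb²⁺(aq) + 2 PO₄³⁻(aq)
The solution already contains Pb²⁺ at 1.32×10⁻² M. Let s be the molar solubility of Pb₃(PO₄)₂.
[Pb²⁺] ≈ 1.32×10⁻² M (common ion dominates); [PO₄³⁻] = 2s.
Ksp = [Pb²⁺]^3[PO₄³⁻]^2 = (1.32×10⁻²)^3(2s)^2
(2s)^2 = 6.65×10⁻⁴⁴ / (1.32×10⁻²)^3 = 2.89×10⁻³⁸
s = 8.50×10⁻²⁰ M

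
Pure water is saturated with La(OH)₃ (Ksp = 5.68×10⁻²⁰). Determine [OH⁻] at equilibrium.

La(OH)₃(s) ⇌ La³⁺(aq) + 3 OH⁻(aq)
Let s be the molar solubility. Then [La³⁺] = s and [OH⁻] = 3s.
Ksp = [La³⁺][OH⁻]^3 = s · (3s)^3 = 27s^4 = 5.68×10⁻²⁰
s = 6.77×10⁻⁶ mol L⁻¹
[OH⁻] = 3s = 2.03×10⁻⁵ mol L⁻¹

2.03×10⁻⁵ M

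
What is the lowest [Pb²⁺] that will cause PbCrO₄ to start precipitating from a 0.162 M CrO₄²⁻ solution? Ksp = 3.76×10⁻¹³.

2.32×10⁻¹² M

Precipitation begins when Q = Ksp.
PbCrO₄(s) ⇌ Pb²⁺(aq) + CrO₄²⁻(aq)
Ksp = [Pb²⁺][CrO₄²⁻] = [Pb²⁺](0.162)
[Pb²⁺] = 3.76×10⁻¹³ / (0.162) = 2.32×10⁻¹²
[Pb²⁺] = 2.32×10⁻¹² M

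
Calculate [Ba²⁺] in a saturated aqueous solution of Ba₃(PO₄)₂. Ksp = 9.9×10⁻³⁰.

1.9×10⁻⁶ M

Ba₃(PO₄)₂(s) ⇌ 3 Ba²⁺(aq) + 2 PO₄³⁻(aq)
Call the molar solubility s, so that [Ba²⁺] = 3s and [PO₄³⁻] = 2s.
Ksp = [Ba²⁺]^3[PO₄³⁻]^2 = (3s)^3 · (2s)^2 = 108s^5 = 9.9×10⁻³⁰
s = 6.2×10⁻⁷ mol L⁻¹
[Ba²⁺] = 3s = 1.9×10⁻⁶ mol L⁻¹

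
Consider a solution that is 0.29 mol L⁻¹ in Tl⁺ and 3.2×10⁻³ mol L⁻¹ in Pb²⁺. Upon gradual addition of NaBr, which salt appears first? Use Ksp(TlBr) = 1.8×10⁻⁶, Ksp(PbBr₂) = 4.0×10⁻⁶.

The threshold for precipitation is Q = Ksp.
For TlBr: [Br⁻] = (Ksp/[Tl⁺]) = 6.2×10⁻⁶ mol L⁻¹
For PbBr₂: [Br⁻] = (Ksp/[Pb²⁺])^(1/2) = 3.5×10⁻² mol L⁻¹
Since TlBr needs less Br⁻ to reach saturation, it precipitates first.

TlBr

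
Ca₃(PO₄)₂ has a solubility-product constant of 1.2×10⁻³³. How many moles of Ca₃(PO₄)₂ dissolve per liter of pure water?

1.0×10⁻⁷ M

Ca₃(PO₄)₂(s) ⇌ 3 Ca²⁺(aq) + 2 PO₄³⁻(aq)
For each mole of Ca₃(PO₄)₂ that dissolves per liter, [Ca²⁺] = 3s and [PO₄³⁻] = 2s; let s denote this solubility.
Ksp = [Ca²⁺]^3[PO₄³⁻]^2 = (3s)^3 · (2s)^2 = 108s^5
108s^5 = 1.2×10⁻³³  ⇒  s^5 = 1.1×10⁻³⁵
s = (1.1×10⁻³⁵)^(1/5) = 1.0×10⁻⁷ mol L⁻¹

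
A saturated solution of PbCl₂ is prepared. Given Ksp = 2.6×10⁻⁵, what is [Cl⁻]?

3.7×10⁻² M

PbCl₂(s) ⇌ Pb²⁺(aq) + 2 Cl⁻(aq)
With molar solubility s: [Pb²⁺] = s, [Cl⁻] = 2s.
Ksp = [Pb²⁺][Cl⁻]^2 = s · (2s)^2 = 4s^3 = 2.6×10⁻⁵
s = 1.9×10⁻² mol L⁻¹
[Cl⁻] = 2s = 3.7×10⁻² mol L⁻¹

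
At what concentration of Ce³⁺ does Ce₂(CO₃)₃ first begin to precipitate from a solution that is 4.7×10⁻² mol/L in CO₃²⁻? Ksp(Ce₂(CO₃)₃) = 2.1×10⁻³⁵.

4.5×10⁻¹⁶ M

The threshold for precipitation is Q = Ksp.
Ce₂(CO₃)₃(s) ⇌ 2 Ce³⁺(aq) + 3 CO₃²⁻(aq)
Ksp = [Ce³⁺]^2[CO₃²⁻]^3 = [Ce³⁺]^2(4.7×10⁻²)^3
[Ce³⁺]^2 = 2.1×10⁻³⁵ / (4.7×10⁻²)^3 = 2.0×10⁻³¹
[Ce³⁺] = 4.5×10⁻¹⁶ mol/L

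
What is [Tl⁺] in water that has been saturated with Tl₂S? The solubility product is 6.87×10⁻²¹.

Tl₂S(s) ⇌ 2 Tl⁺(aq) + S²⁻(aq)
If s mol/L of Tl₂S dissolves, [Tl⁺] = 2s and [S²⁻] = s.
Ksp = [Tl⁺]^2[S²⁻] = (2s)^2 · s = 4s^3 = 6.87×10⁻²¹
s = 1.20×10⁻⁷ M
[Tl⁺] = 2s = 2.40×10⁻⁷ M

2.40×10⁻⁷ M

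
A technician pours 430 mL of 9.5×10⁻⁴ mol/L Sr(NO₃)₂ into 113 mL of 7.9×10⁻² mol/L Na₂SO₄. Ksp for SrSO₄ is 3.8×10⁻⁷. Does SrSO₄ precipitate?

Yes

The combined volume is 543 mL.
[Sr²⁺] = (9.5×10⁻⁴)(430)/543 = 7.5×10⁻⁴ mol/L
[SO₄²⁻] = (7.9×10⁻²)(113)/543 = 1.6×10⁻² mol/L
Q = [Sr²⁺][SO₄²⁻] = 1.2×10⁻⁵
Since Q (1.2×10⁻⁵) exceeds Ksp (3.8×10⁻⁷), SrSO₄ will precipitate.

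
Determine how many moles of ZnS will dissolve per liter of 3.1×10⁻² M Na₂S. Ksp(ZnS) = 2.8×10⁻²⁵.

ZnS(s) ⇌ Zn²⁺(aq) + S²⁻(aq)
The solution already contains S²⁻ at 3.1×10⁻² M. Let s be the molar solubility of ZnS.
[S²⁻] ≈ 3.1×10⁻² M (common ion dominates); [Zn²⁺] = s.
Ksp = [Zn²⁺][S²⁻] = s(3.1×10⁻²)
s = 2.8×10⁻²⁵ / (3.1×10⁻²) = 9.0×10⁻²⁴
s = 9.0×10⁻²⁴ M

9.0×10⁻²⁴ M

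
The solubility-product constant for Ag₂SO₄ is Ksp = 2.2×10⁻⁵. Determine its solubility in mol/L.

1.8×10⁻² M

Ag₂SO₄(s) ⇌ 2 Ag⁺(aq) + SO₄²⁻(aq)
With molar solubility s: [Ag⁺] = 2s, [SO₄²⁻] = s.
Ksp = [Ag⁺]^2[SO₄²⁻] = (2s)^2 · s = 4s^3
4s^3 = 2.2×10⁻⁵  ⇒  s^3 = 5.5×10⁻⁶
Taking the 3rd root, s = 1.8×10⁻² M.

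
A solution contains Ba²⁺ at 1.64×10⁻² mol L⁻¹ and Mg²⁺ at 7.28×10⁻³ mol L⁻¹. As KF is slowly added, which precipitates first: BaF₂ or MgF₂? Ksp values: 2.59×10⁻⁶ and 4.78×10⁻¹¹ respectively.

MgF₂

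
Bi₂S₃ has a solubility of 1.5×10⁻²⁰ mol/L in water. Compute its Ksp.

Ksp = 8.2×10⁻⁹⁸

Bi₂S₃(s) ⇌ 2 Bi³⁺(aq) + 3 S²⁻(aq)
With molar solubility s: [Bi³⁺] = 2s, [S²⁻] = 3s.
Ksp = [Bi³⁺]^2[S²⁻]^3 = (2s)^2 · (3s)^3 = 108s^5
Ksp = 108 × (1.5×10⁻²⁰)^5 = 8.2×10⁻⁹⁸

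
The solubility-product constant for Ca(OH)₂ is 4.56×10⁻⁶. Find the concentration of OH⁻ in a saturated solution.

2.09×10⁻² M

Ca(OH)₂(s) ⇌ Ca²⁺(aq) + 2 OH⁻(aq)
Let s be the molar solubility. Then [Ca²⁺] = s and [OH⁻] = 2s.
Ksp = [Ca²⁺][OH⁻]^2 = s · (2s)^2 = 4s^3 = 4.56×10⁻⁶
s = 1.04×10⁻² mol/L
[OH⁻] = 2s = 2.09×10⁻² mol/L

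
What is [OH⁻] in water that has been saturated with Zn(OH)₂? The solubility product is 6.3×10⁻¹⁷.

Zn(OH)₂(s) ⇌ Zn²⁺(aq) + 2 OH⁻(aq)
Call the molar solubility s, so that [Zn²⁺] = s and [OH⁻] = 2s.
Ksp = [Zn²⁺][OH⁻]^2 = s · (2s)^2 = 4s^3 = 6.3×10⁻¹⁷
s = 2.5×10⁻⁶ mol/L
[OH⁻] = 2s = 5.0×10⁻⁶ mol/L

5.0×10⁻⁶ M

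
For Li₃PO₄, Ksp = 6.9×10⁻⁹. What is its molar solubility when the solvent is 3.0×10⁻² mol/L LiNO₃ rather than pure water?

Li₃PO₄(s) ⇌ 3 Li⁺(aq) + PO₄³⁻(aq)
The solution already contains Li⁺ at 3.0×10⁻² mol/L. Let s be the molar solubility of Li₃PO₄.
[Li⁺] ≈ 3.0×10⁻² mol/L (common ion dominates); [PO₄³⁻] = s.
Ksp = [Li⁺]^3[PO₄³⁻] = (3.0×10⁻²)^3s
s = 6.9×10⁻⁹ / (3.0×10⁻²)^3 = 2.6×10⁻⁴
s = 2.6×10⁻⁴ mol/L

2.6×10⁻⁴ M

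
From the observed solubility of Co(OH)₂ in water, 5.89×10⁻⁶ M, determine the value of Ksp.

Co(OH)₂(s) ⇌ Co²⁺(aq) + 2 OH⁻(aq)
With molar solubility s: [Co²⁺] = s, [OH⁻] = 2s.
Ksp = [Co²⁺][OH⁻]^2 = s · (2s)^2 = 4s^3
Ksp = 4 × (5.89×10⁻⁶)^3 = 8.17×10⁻¹⁶

Ksp = 8.17×10⁻¹⁶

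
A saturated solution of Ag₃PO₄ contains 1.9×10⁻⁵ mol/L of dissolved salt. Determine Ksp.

Ag₃PO₄(s) ⇌ 3 Ag⁺(aq) + PO₄³⁻(aq)
For each mole of Ag₃PO₄ that dissolves per liter, [Ag⁺] = 3s and [PO₄³⁻] = s; let s denote this solubility.
Ksp = [Ag⁺]^3[PO₄³⁻] = (3s)^3 · s = 27s^4
Ksp = 27 × (1.9×10⁻⁵)^4 = 3.5×10⁻¹⁸

Ksp = 3.5×10⁻¹⁸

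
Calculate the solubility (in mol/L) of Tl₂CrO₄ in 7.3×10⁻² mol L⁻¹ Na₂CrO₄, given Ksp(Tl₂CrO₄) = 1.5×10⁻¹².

2.3×10⁻⁶ M

Tl₂CrO₄(s) ⇌ 2 Tl⁺(aq) + CrO₄²⁻(aq)
Let s be the solubility of Tl₂CrO₄ here. The common ion gives [CrO₄²⁻] ≈ 7.3×10⁻² mol L⁻¹, and [Tl⁺] = 2s.
Ksp = [Tl⁺]^2[CrO₄²⁻] = (2s)^2(7.3×10⁻²)
(2s)^2 = 1.5×10⁻¹² / (7.3×10⁻²) = 2.1×10⁻¹¹
s = 2.3×10⁻⁶ mol L⁻¹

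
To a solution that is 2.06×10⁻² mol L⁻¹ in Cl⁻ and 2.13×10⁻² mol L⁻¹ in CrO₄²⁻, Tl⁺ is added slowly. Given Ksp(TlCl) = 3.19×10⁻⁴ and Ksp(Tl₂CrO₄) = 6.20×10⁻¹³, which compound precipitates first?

Tl₂CrO₄

A salt starts to precipitate once the ion product Q reaches its Ksp.
For TlCl: [Tl⁺] = (Ksp/[Cl⁻]) = 1.55×10⁻² mol L⁻¹
For Tl₂CrO₄: [Tl⁺] = (Ksp/[CrO₄²⁻])^(1/2) = 5.40×10⁻⁶ mol L⁻¹
Since Tl₂CrO₄ needs less Tl⁺ to reach saturation, it precipitates first.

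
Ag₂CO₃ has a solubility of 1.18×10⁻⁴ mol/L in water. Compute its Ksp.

Ag₂CO₃(s) ⇌ 2 Ag⁺(aq) + CO₃²⁻(aq)
With molar solubility s: [Ag⁺] = 2s, [CO₃²⁻] = s.
Ksp = [Ag⁺]^2[CO₃²⁻] = (2s)^2 · s = 4s^3
Ksp = 4 × (1.18×10⁻⁴)^3 = 6.57×10⁻¹²

Ksp = 6.57×10⁻¹²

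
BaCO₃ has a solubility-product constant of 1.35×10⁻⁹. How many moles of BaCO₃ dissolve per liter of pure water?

BaCO₃(s) ⇌ Ba²⁺(aq) + CO₃²⁻(aq)
If s mol/L of BaCO₃ dissolves, [Ba²⁺] = s and [CO₃²⁻] = s.
Ksp = [Ba²⁺][CO₃²⁻] = s · s = s^2
s^2 = 1.35×10⁻⁹
s = (1.35×10⁻⁹)^(1/2) = 3.67×10⁻⁵ mol L⁻¹

3.67×10⁻⁵ M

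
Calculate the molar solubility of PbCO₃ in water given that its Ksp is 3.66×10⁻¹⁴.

PbCO₃(s) ⇌ Pb²⁺(aq) + CO₃²⁻(aq)
Let s be the molar solubility. Then [Pb²⁺] = s and [CO₃²⁻] = s.
Ksp = [Pb²⁺][CO₃²⁻] = s · s = s^2
s^2 = 3.66×10⁻¹⁴
s = 1.91×10⁻⁷ mol L⁻¹

1.91×10⁻⁷ M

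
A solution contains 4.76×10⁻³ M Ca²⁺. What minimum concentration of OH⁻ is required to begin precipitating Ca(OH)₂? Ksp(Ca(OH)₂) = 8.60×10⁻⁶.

4.25×10⁻² M

A salt starts to precipitate once the ion product Q reaches its Ksp.
Ca(OH)₂(s) ⇌ Ca²⁺(aq) + 2 OH⁻(aq)
Ksp = [Ca²⁺][OH⁻]^2 = [OH⁻]^2(4.76×10⁻³)
[OH⁻]^2 = 8.60×10⁻⁶ / (4.76×10⁻³) = 1.81×10⁻³
[OH⁻] = 4.25×10⁻² M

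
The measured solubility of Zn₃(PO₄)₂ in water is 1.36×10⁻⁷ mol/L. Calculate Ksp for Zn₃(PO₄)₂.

Ksp = 5.02×10⁻³³

Zn₃(PO₄)₂(s) ⇌ 3 Zn²⁺(aq) + 2 PO₄³⁻(aq)
For each mole of Zn₃(PO₄)₂ that dissolves per liter, [Zn²⁺] = 3s and [PO₄³⁻] = 2s; let s denote this solubility.
Ksp = [Zn²⁺]^3[PO₄³⁻]^2 = (3s)^3 · (2s)^2 = 108s^5
Ksp = 108 × (1.36×10⁻⁷)^5 = 5.02×10⁻³³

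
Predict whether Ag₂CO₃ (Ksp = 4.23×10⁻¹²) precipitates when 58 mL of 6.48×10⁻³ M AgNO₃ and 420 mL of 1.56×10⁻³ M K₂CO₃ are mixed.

After mixing, V = 58 mL + 420 mL = 478 mL.
[Ag⁺] = (6.48×10⁻³)(58)/478 = 7.86×10⁻⁴ M
[CO₃²⁻] = (1.56×10⁻³)(420)/478 = 1.37×10⁻³ M
Q = [Ag⁺]^2[CO₃²⁻] = 8.47×10⁻¹⁰
Since Q (8.47×10⁻¹⁰) exceeds Ksp (4.23×10⁻¹²), Ag₂CO₃ will precipitate.

Yes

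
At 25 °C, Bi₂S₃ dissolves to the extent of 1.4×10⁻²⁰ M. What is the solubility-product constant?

Ksp = 5.8×10⁻⁹⁸

Bi₂S₃(s) ⇌ 2 Bi³⁺(aq) + 3 S²⁻(aq)
Let s be the molar solubility. Then [Bi³⁺] = 2s and [S²⁻] = 3s.
Ksp = [Bi³⁺]^2[S²⁻]^3 = (2s)^2 · (3s)^3 = 108s^5
Ksp = 108 × (1.4×10⁻²⁰)^5 = 5.8×10⁻⁹⁸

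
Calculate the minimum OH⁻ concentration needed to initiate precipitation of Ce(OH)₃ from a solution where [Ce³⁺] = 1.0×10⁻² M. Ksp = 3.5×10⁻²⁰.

1.5×10⁻⁶ M

Precipitation of each salt begins when its ion product equals Ksp.
Ce(OH)₃(s) ⇌ Ce³⁺(aq) + 3 OH⁻(aq)
Ksp = [Ce³⁺][OH⁻]^3 = [OH⁻]^3(1.0×10⁻²)
[OH⁻]^3 = 3.5×10⁻²⁰ / (1.0×10⁻²) = 3.5×10⁻¹⁸
[OH⁻] = 1.5×10⁻⁶ M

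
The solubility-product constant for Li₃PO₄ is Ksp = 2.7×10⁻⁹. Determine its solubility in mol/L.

Li₃PO₄(s) ⇌ 3 Li⁺(aq) + PO₄³⁻(aq)
For each mole of Li₃PO₄ that dissolves per liter, [Li⁺] = 3s and [PO₄³⁻] = s; let s denote this solubility.
Ksp = [Li⁺]^3[PO₄³⁻] = (3s)^3 · s = 27s^4
27s^4 = 2.7×10⁻⁹  ⇒  s^4 = 1.0×10⁻¹⁰
s = (1.0×10⁻¹⁰)^(1/4) = 3.2×10⁻³ mol L⁻¹

3.2×10⁻³ M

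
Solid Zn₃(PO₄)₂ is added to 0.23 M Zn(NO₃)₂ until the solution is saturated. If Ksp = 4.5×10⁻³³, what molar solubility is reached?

3.0×10⁻¹⁶ M

Zn₃(PO₄)₂(s) ⇌ 3 Zn²⁺(aq) + 2 PO₄³⁻(aq)
With Zn²⁺ already at 0.23 M and s small, take [Zn²⁺] ≈ 0.23 M and [PO₄³⁻] = 2s.
Ksp = [Zn²⁺]^3[PO₄³⁻]^2 = (0.23)^3(2s)^2
(2s)^2 = 4.5×10⁻³³ / (0.23)^3 = 3.7×10⁻³¹
s = 3.0×10⁻¹⁶ M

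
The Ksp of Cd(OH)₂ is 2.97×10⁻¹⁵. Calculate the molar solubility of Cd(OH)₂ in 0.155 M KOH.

Cd(OH)₂(s) ⇌ Cd²⁺(aq) + 2 OH⁻(aq)
With OH⁻ already at 0.155 M and s small, take [OH⁻] ≈ 0.155 M and [Cd²⁺] = s.
Ksp = [Cd²⁺][OH⁻]^2 = s(0.155)^2
s = 2.97×10⁻¹⁵ / (0.155)^2 = 1.24×10⁻¹³
s = 1.24×10⁻¹³ M

1.24×10⁻¹³ M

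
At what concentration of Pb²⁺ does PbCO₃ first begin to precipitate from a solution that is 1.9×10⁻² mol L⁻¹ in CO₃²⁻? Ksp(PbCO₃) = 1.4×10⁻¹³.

Precipitation of each salt begins when its ion product equals Ksp.
PbCO₃(s) ⇌ Pb²⁺(aq) + CO₃²⁻(aq)
Ksp = [Pb²⁺][CO₃²⁻] = [Pb²⁺](1.9×10⁻²)
[Pb²⁺] = 1.4×10⁻¹³ / (1.9×10⁻²) = 7.4×10⁻¹²
[Pb²⁺] = 7.4×10⁻¹² mol L⁻¹

7.4×10⁻¹² M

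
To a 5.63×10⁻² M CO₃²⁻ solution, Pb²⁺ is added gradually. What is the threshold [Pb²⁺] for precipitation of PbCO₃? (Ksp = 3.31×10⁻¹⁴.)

5.88×10⁻¹³ M

A salt starts to precipitate once the ion product Q reaches its Ksp.
PbCO₃(s) ⇌ Pb²⁺(aq) + CO₃²⁻(aq)
Ksp = [Pb²⁺][CO₃²⁻] = [Pb²⁺](5.63×10⁻²)
[Pb²⁺] = 3.31×10⁻¹⁴ / (5.63×10⁻²) = 5.88×10⁻¹³
[Pb²⁺] = 5.88×10⁻¹³ M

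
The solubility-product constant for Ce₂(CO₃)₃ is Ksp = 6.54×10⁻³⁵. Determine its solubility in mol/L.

5.71×10⁻⁸ M

Ce₂(CO₃)₃(s) ⇌ 2 Ce³⁺(aq) + 3 CO₃²⁻(aq)
Call the molar solubility s, so that [Ce³⁺] = 2s and [CO₃²⁻] = 3s.
Ksp = [Ce³⁺]^2[CO₃²⁻]^3 = (2s)^2 · (3s)^3 = 108s^5
108s^5 = 6.54×10⁻³⁵  ⇒  s^5 = 6.06×10⁻³⁷
Taking the 5th root, s = 5.71×10⁻⁸ mol/L.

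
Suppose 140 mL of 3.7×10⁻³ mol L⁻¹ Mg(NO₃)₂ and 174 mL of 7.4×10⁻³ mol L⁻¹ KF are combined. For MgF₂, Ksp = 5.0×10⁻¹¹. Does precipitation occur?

Total volume after mixing = 140 + 174 = 314 mL.
[Mg²⁺] = (3.7×10⁻³)(140)/314 = 1.6×10⁻³ mol L⁻¹
[F⁻] = (7.4×10⁻³)(174)/314 = 4.1×10⁻³ mol L⁻¹
Q = [Mg²⁺][F⁻]^2 = 2.8×10⁻⁸
Since Q (2.8×10⁻⁸) exceeds Ksp (5.0×10⁻¹¹), MgF₂ will precipitate.

Yes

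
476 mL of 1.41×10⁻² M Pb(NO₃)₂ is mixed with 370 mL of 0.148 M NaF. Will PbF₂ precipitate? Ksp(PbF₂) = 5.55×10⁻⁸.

The combined volume is 846 mL.
[Pb²⁺] = (1.41×10⁻²)(476)/846 = 7.93×10⁻³ M
[F⁻] = (0.148)(370)/846 = 6.47×10⁻² M
Q = [Pb²⁺][F⁻]^2 = 3.32×10⁻⁵
Since Q (3.32×10⁻⁵) exceeds Ksp (5.55×10⁻⁸), PbF₂ will precipitate.

Yes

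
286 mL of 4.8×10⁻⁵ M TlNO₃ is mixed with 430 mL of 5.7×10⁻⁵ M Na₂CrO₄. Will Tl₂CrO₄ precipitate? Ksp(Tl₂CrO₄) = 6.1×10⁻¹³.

No

The combined volume is 716 mL.
[Tl⁺] = (4.8×10⁻⁵)(286)/716 = 1.9×10⁻⁵ M
[CrO₄²⁻] = (5.7×10⁻⁵)(430)/716 = 3.4×10⁻⁵ M
Q = [Tl⁺]^2[CrO₄²⁻] = 1.3×10⁻¹⁴
Since Q (1.3×10⁻¹⁴) is less than Ksp (6.1×10⁻¹³), no Tl₂CrO₄ precipitates.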